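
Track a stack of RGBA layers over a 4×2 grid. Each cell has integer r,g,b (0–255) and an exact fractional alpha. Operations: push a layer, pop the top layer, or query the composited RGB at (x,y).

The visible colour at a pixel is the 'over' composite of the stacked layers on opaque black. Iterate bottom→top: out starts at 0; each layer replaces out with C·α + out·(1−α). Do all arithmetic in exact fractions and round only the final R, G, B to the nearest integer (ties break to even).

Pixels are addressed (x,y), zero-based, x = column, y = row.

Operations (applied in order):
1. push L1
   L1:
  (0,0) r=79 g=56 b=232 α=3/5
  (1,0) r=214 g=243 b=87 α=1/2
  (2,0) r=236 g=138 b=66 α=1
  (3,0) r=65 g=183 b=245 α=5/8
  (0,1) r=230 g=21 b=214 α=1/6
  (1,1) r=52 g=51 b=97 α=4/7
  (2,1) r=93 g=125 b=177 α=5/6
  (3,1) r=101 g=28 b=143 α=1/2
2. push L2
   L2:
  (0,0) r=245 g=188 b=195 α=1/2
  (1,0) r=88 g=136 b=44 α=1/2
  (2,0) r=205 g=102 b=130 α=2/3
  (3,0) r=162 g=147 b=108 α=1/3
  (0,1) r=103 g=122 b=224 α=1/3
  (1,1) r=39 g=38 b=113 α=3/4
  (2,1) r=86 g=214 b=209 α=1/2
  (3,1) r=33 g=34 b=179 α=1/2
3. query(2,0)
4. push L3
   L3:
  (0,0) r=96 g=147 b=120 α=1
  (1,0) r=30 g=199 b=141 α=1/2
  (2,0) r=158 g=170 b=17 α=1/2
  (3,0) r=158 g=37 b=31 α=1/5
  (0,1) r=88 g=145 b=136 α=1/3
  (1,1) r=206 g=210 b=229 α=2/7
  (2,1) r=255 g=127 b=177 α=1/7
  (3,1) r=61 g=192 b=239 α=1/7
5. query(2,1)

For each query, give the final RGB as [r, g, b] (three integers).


at x=2,y=0 over L1,L2:
after L1 α=1: [236, 138, 66]
after L2 α=2/3: [646/3, 114, 326/3]
→ [215, 114, 109]

(2,1) stack=L1,L2,L3; from [0,0,0]:
+L1 (α=5/6) → [155/2, 625/6, 295/2]
+L2 (α=1/2) → [327/4, 1909/12, 713/4]
+L3 (α=1/7) → [213/2, 309/2, 2493/14]
= [106, 154, 178]


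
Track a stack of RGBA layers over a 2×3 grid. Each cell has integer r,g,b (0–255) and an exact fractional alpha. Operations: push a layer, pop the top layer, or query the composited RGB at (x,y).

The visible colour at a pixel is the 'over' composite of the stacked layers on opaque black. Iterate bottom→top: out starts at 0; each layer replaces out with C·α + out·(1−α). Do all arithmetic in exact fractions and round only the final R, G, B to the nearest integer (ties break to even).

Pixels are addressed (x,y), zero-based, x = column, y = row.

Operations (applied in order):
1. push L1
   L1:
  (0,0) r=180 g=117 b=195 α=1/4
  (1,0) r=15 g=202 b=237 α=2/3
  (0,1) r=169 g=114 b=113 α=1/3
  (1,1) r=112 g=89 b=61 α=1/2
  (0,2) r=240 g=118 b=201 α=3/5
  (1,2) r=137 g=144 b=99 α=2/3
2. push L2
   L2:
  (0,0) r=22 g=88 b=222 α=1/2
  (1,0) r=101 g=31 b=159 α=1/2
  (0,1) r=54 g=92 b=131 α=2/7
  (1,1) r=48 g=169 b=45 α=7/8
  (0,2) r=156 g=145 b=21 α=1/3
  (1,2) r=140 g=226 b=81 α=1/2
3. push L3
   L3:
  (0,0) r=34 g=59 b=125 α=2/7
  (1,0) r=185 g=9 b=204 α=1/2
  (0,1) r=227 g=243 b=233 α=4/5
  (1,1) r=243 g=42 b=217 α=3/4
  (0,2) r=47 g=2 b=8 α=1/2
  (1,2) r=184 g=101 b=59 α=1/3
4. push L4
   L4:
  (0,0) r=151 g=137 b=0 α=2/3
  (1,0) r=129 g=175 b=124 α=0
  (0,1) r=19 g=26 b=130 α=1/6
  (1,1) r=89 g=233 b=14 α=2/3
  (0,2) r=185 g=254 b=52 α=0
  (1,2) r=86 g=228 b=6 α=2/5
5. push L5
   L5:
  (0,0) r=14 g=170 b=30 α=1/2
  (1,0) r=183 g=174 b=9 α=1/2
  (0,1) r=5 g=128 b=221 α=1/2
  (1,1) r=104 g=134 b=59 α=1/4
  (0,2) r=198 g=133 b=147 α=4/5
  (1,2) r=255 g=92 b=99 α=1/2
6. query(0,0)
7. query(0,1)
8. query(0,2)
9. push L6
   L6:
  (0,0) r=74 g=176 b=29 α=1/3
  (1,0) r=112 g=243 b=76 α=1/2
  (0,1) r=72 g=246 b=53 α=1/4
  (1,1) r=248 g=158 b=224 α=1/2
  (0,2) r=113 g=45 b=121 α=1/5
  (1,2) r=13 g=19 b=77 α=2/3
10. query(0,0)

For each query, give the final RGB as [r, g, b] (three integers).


at x=0,y=0 over L1,L2,L3,L4,L5:
+L1 (α=1/4) → [45, 117/4, 195/4]
+L2 (α=1/2) → [67/2, 469/8, 1083/8]
+L3 (α=2/7) → [471/14, 3289/56, 7415/56]
+L4 (α=2/3) → [4699/42, 6211/56, 7415/168]
+L5 (α=1/2) → [5287/84, 15731/112, 12455/336]
= [63, 140, 37]

(0,1) stack=L1,L2,L3,L4,L5; from [0,0,0]:
+L1 (α=1/3) → [169/3, 38, 113/3]
+L2 (α=2/7) → [167/3, 374/7, 193/3]
+L3 (α=4/5) → [2891/15, 7178/35, 2989/15]
+L4 (α=1/6) → [1474/9, 3680/21, 3379/18]
+L5 (α=1/2) → [1519/18, 3184/21, 7357/36]
= [84, 152, 204]

(0,2) stack=L1,L2,L3,L4,L5; from [0,0,0]:
+L1 (α=3/5) → [144, 354/5, 603/5]
+L2 (α=1/3) → [148, 1433/15, 437/5]
+L3 (α=1/2) → [195/2, 1463/30, 477/10]
+L4 (α=0) → [195/2, 1463/30, 477/10]
+L5 (α=4/5) → [1779/10, 17423/150, 6357/50]
= [178, 116, 127]

at x=0,y=0 over L1,L2,L3,L4,L5,L6:
L1 α=1/4: [45, 117/4, 195/4]
L2 α=1/2: [67/2, 469/8, 1083/8]
L3 α=2/7: [471/14, 3289/56, 7415/56]
L4 α=2/3: [4699/42, 6211/56, 7415/168]
L5 α=1/2: [5287/84, 15731/112, 12455/336]
L6 α=1/3: [8395/126, 8529/56, 17327/504]
rounded: [67, 152, 34]


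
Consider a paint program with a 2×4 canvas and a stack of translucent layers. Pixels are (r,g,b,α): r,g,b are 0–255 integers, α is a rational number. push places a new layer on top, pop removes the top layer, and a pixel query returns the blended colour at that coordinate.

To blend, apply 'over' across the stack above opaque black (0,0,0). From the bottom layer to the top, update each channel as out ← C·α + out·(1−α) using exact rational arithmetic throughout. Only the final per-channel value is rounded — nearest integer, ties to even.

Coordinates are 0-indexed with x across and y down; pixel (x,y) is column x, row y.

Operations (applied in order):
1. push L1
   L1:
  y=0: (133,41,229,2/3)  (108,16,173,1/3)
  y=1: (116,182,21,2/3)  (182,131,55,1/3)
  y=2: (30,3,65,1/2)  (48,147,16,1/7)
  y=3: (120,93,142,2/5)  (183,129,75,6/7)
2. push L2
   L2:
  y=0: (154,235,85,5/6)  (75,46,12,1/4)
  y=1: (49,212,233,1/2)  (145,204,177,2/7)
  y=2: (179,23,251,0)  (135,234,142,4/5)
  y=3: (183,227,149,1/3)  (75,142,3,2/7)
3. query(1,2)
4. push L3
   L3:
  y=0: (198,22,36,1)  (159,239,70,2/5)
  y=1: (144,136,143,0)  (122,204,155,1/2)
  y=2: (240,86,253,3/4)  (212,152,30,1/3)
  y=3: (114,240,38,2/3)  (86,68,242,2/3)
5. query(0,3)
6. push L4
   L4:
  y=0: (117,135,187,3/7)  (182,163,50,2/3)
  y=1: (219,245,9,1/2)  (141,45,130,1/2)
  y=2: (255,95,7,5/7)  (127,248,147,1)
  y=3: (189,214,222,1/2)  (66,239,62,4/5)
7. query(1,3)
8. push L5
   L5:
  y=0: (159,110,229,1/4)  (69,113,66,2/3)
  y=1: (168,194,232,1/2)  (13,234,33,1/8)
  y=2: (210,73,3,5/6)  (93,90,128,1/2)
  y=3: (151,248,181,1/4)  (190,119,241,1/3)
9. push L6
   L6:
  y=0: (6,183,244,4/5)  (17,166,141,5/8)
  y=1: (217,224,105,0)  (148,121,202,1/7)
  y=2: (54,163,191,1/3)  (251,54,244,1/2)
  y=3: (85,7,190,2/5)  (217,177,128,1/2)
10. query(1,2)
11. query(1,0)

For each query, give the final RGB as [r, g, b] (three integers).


query (1,2) [L1,L2] — begin 0,0,0
L1 α=1/7: [48/7, 21, 16/7]
L2 α=4/5: [3828/35, 957/5, 3992/35]
→ [109, 191, 114]

(0,3) stack=L1,L2,L3; from [0,0,0]:
+L1 (α=2/5) → [48, 186/5, 284/5]
+L2 (α=1/3) → [93, 1507/15, 1313/15]
+L3 (α=2/3) → [107, 8707/45, 2453/45]
rounded: [107, 193, 55]

query (1,3) [L1,L2,L3,L4] — begin 0,0,0
L1 α=6/7: [1098/7, 774/7, 450/7]
L2 α=2/7: [6540/49, 5858/49, 2292/49]
L3 α=2/3: [14968/147, 4174/49, 26008/147]
L4 α=4/5: [53776/735, 51018/245, 62464/735]
→ [73, 208, 85]

at x=1,y=2 over L1,L2,L3,L4,L5,L6:
L1 α=1/7: [48/7, 21, 16/7]
L2 α=4/5: [3828/35, 957/5, 3992/35]
L3 α=1/3: [15076/105, 2674/15, 9034/105]
L4 α=1: [127, 248, 147]
L5 α=1/2: [110, 169, 275/2]
L6 α=1/2: [361/2, 223/2, 763/4]
= [180, 112, 191]

(1,0) stack=L1,L2,L3,L4,L5,L6; from [0,0,0]:
+L1 (α=1/3) → [36, 16/3, 173/3]
+L2 (α=1/4) → [183/4, 31/2, 185/4]
+L3 (α=2/5) → [1821/20, 1049/10, 223/4]
+L4 (α=2/3) → [9101/60, 4309/30, 623/12]
+L5 (α=2/3) → [17381/180, 11089/90, 2207/36]
+L6 (α=5/8) → [22481/480, 35989/240, 10667/96]
→ [47, 150, 111]


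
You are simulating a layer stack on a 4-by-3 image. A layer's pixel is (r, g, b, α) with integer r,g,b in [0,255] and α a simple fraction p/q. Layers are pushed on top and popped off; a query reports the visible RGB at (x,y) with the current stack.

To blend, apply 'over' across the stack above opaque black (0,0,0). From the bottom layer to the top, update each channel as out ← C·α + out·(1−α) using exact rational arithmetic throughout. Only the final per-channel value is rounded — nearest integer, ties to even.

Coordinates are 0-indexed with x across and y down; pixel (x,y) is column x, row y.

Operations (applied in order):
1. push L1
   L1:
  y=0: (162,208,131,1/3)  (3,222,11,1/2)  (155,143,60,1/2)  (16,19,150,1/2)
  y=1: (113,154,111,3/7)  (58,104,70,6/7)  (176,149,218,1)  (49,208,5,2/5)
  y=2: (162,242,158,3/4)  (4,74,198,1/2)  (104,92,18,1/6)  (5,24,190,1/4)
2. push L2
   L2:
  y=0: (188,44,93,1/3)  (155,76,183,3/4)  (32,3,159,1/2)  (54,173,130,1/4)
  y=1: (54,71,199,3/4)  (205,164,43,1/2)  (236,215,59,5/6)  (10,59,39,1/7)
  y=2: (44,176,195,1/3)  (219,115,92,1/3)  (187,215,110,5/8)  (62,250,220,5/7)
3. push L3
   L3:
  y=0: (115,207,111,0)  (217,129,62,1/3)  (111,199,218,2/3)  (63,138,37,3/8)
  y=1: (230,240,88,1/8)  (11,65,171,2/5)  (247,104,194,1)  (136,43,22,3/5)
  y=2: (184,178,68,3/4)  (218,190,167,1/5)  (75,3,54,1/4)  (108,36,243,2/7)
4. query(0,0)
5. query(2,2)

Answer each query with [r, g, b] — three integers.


query (0,0) [L1,L2,L3] — begin 0,0,0
+L1 (α=1/3) → [54, 208/3, 131/3]
+L2 (α=1/3) → [296/3, 548/9, 541/9]
+L3 (α=0) → [296/3, 548/9, 541/9]
→ [99, 61, 60]

(2,2) stack=L1,L2,L3; from [0,0,0]:
L1 α=1/6: [52/3, 46/3, 3]
L2 α=5/8: [987/8, 1121/8, 559/8]
L3 α=1/4: [3561/32, 3387/32, 2109/32]
= [111, 106, 66]


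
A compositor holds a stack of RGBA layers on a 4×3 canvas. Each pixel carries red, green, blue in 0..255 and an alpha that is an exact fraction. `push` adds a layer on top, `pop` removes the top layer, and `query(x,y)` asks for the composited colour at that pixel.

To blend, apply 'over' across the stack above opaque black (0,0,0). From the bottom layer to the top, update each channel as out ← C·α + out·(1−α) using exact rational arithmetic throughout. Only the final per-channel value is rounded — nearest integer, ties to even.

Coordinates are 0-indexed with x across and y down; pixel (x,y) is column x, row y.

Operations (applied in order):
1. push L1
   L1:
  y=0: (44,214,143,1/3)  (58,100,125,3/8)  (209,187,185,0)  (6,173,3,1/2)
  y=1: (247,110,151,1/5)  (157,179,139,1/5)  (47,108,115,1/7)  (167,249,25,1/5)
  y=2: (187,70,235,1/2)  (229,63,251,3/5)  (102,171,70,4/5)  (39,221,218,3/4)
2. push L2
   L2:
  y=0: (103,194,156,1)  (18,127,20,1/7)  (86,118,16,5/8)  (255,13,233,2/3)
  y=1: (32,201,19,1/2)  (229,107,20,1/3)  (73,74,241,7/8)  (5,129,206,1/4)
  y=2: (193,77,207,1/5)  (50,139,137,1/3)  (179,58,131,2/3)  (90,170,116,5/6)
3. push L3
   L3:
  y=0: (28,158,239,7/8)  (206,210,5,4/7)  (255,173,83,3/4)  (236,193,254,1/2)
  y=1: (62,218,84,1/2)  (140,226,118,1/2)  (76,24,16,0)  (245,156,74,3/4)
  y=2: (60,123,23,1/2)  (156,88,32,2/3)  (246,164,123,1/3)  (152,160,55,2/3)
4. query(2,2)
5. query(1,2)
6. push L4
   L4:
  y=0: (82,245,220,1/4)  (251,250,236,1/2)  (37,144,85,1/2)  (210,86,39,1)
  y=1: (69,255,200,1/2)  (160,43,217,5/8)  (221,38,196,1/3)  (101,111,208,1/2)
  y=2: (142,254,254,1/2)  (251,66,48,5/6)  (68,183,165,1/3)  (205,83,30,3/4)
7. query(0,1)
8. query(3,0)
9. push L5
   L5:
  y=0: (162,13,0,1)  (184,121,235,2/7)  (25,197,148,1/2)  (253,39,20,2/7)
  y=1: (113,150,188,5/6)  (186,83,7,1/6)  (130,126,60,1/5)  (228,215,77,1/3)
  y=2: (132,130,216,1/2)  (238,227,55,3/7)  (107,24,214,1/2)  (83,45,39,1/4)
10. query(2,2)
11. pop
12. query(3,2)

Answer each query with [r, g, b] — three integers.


query (2,2) [L1,L2,L3] — begin 0,0,0
after L1 α=4/5: [408/5, 684/5, 56]
after L2 α=2/3: [2198/15, 1264/15, 106]
after L3 α=1/3: [8086/45, 4988/45, 335/3]
rounded: [180, 111, 112]

query (1,2) [L1,L2,L3] — begin 0,0,0
+L1 (α=3/5) → [687/5, 189/5, 753/5]
+L2 (α=1/3) → [1624/15, 1073/15, 2191/15]
+L3 (α=2/3) → [6304/45, 3713/45, 3151/45]
→ [140, 83, 70]

at x=0,y=1 over L1,L2,L3,L4:
L1 α=1/5: [247/5, 22, 151/5]
L2 α=1/2: [407/10, 223/2, 123/5]
L3 α=1/2: [1027/20, 659/4, 543/10]
L4 α=1/2: [2407/40, 1679/8, 2543/20]
rounded: [60, 210, 127]

query (3,0) [L1,L2,L3,L4] — begin 0,0,0
+L1 (α=1/2) → [3, 173/2, 3/2]
+L2 (α=2/3) → [171, 75/2, 935/6]
+L3 (α=1/2) → [407/2, 461/4, 2459/12]
+L4 (α=1) → [210, 86, 39]
= [210, 86, 39]

query (2,2) [L1,L2,L3,L4,L5] — begin 0,0,0
+L1 (α=4/5) → [408/5, 684/5, 56]
+L2 (α=2/3) → [2198/15, 1264/15, 106]
+L3 (α=1/3) → [8086/45, 4988/45, 335/3]
+L4 (α=1/3) → [19232/135, 18211/135, 1165/9]
+L5 (α=1/2) → [33677/270, 21451/270, 3091/18]
→ [125, 79, 172]

(3,2) stack=L1,L2,L3,L4; from [0,0,0]:
L1 α=3/4: [117/4, 663/4, 327/2]
L2 α=5/6: [639/8, 4063/24, 1487/12]
L3 α=2/3: [3071/24, 11743/72, 2807/36]
L4 α=3/4: [17831/96, 29671/288, 6047/144]
→ [186, 103, 42]


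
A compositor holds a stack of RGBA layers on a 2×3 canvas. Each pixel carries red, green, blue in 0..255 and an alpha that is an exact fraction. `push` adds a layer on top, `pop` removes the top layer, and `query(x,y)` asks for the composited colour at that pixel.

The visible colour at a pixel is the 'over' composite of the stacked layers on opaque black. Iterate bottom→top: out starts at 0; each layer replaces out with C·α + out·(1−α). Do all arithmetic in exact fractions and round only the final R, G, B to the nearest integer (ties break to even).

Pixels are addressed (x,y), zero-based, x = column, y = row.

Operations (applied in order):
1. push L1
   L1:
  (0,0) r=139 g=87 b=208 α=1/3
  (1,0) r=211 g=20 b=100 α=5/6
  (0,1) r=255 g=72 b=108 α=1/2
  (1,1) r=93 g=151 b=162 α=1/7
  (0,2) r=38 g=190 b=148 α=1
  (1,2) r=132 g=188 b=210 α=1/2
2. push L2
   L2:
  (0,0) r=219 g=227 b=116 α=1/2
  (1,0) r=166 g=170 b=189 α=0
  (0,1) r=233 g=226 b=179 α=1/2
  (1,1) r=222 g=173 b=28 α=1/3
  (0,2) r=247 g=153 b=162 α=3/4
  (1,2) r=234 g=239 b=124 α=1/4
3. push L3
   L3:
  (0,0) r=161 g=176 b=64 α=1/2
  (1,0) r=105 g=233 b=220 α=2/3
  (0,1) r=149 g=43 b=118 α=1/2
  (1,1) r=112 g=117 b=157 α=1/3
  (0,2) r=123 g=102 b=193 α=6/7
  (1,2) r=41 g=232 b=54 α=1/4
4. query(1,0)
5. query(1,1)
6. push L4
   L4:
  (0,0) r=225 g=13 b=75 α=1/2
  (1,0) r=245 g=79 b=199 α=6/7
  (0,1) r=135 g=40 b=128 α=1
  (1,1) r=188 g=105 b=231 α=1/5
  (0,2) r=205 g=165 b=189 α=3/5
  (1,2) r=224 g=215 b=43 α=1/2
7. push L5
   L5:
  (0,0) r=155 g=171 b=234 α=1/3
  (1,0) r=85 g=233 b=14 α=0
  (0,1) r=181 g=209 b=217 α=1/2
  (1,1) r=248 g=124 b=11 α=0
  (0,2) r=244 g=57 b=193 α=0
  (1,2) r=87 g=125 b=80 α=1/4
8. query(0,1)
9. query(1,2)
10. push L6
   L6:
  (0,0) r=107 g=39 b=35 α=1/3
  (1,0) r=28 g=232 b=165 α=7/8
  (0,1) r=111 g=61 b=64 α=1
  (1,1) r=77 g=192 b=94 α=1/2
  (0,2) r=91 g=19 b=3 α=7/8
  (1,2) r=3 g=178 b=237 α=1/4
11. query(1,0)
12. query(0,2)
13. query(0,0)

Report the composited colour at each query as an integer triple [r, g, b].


at x=1,y=0 over L1,L2,L3:
after L1 α=5/6: [1055/6, 50/3, 250/3]
after L2 α=0: [1055/6, 50/3, 250/3]
after L3 α=2/3: [2315/18, 1448/9, 1570/9]
rounded: [129, 161, 174]

at x=1,y=1 over L1,L2,L3:
L1 α=1/7: [93/7, 151/7, 162/7]
L2 α=1/3: [580/7, 1513/21, 520/21]
L3 α=1/3: [648/7, 5483/63, 4337/63]
rounded: [93, 87, 69]

at x=0,y=1 over L1,L2,L3,L4,L5:
after L1 α=1/2: [255/2, 36, 54]
after L2 α=1/2: [721/4, 131, 233/2]
after L3 α=1/2: [1317/8, 87, 469/4]
after L4 α=1: [135, 40, 128]
after L5 α=1/2: [158, 249/2, 345/2]
rounded: [158, 124, 172]

query (1,2) [L1,L2,L3,L4,L5] — begin 0,0,0
L1 α=1/2: [66, 94, 105]
L2 α=1/4: [108, 521/4, 439/4]
L3 α=1/4: [365/4, 2491/16, 1533/16]
L4 α=1/2: [1261/8, 5931/32, 2221/32]
L5 α=1/4: [4479/32, 21793/128, 9223/128]
rounded: [140, 170, 72]

(1,0) stack=L1,L2,L3,L4,L5,L6; from [0,0,0]:
after L1 α=5/6: [1055/6, 50/3, 250/3]
after L2 α=0: [1055/6, 50/3, 250/3]
after L3 α=2/3: [2315/18, 1448/9, 1570/9]
after L4 α=6/7: [28775/126, 5714/63, 12316/63]
after L5 α=0: [28775/126, 5714/63, 12316/63]
after L6 α=7/8: [53471/1008, 54013/252, 85081/504]
rounded: [53, 214, 169]

query (0,2) [L1,L2,L3,L4,L5,L6] — begin 0,0,0
+L1 (α=1) → [38, 190, 148]
+L2 (α=3/4) → [779/4, 649/4, 317/2]
+L3 (α=6/7) → [533/4, 3097/28, 2633/14]
+L4 (α=3/5) → [1763/10, 10027/70, 6602/35]
+L5 (α=0) → [1763/10, 10027/70, 6602/35]
+L6 (α=7/8) → [8133/80, 19337/560, 7337/280]
→ [102, 35, 26]

query (0,0) [L1,L2,L3,L4,L5,L6] — begin 0,0,0
after L1 α=1/3: [139/3, 29, 208/3]
after L2 α=1/2: [398/3, 128, 278/3]
after L3 α=1/2: [881/6, 152, 235/3]
after L4 α=1/2: [2231/12, 165/2, 230/3]
after L5 α=1/3: [3161/18, 112, 1162/9]
after L6 α=1/3: [4124/27, 263/3, 2639/27]
→ [153, 88, 98]


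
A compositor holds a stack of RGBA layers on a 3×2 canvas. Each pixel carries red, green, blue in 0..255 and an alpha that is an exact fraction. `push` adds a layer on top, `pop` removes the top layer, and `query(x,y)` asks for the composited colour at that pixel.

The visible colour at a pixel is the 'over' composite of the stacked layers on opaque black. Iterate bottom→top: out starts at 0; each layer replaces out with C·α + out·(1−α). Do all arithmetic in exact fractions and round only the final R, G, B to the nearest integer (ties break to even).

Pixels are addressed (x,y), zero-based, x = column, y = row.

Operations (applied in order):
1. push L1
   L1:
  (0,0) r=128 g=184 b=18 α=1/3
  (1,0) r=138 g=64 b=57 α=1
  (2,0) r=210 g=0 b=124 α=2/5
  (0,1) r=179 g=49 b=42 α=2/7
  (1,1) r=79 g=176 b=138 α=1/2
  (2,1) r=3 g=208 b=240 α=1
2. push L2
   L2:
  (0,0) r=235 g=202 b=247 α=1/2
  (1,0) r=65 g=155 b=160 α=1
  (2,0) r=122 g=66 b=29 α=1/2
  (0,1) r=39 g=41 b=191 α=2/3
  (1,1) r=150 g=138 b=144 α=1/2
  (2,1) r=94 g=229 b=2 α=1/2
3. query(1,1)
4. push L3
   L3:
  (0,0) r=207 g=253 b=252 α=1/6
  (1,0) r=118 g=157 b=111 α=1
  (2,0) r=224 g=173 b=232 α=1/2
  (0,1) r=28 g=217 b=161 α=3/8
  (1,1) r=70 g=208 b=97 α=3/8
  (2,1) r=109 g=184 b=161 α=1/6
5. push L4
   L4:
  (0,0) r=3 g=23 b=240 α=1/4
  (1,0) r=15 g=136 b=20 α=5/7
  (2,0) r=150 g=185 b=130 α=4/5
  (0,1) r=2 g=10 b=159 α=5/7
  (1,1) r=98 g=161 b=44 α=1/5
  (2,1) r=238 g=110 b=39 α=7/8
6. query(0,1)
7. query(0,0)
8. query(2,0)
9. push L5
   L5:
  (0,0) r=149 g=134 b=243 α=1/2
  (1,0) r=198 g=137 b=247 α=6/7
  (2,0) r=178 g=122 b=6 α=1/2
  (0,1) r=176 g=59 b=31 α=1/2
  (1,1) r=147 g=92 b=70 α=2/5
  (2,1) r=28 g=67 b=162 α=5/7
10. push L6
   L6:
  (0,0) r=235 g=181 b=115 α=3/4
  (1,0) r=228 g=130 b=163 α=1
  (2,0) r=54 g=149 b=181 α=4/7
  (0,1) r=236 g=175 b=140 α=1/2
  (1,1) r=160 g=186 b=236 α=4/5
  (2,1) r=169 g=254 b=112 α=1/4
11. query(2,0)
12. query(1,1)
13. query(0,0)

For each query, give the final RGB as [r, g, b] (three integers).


at x=1,y=1 over L1,L2:
L1 α=1/2: [79/2, 88, 69]
L2 α=1/2: [379/4, 113, 213/2]
→ [95, 113, 106]

at x=0,y=1 over L1,L2,L3,L4:
+L1 (α=2/7) → [358/7, 14, 12]
+L2 (α=2/3) → [904/21, 32, 394/3]
+L3 (α=3/8) → [1571/42, 811/8, 3419/24]
+L4 (α=5/7) → [1781/147, 1011/28, 12959/84]
rounded: [12, 36, 154]

query (0,0) [L1,L2,L3,L4] — begin 0,0,0
after L1 α=1/3: [128/3, 184/3, 6]
after L2 α=1/2: [833/6, 395/3, 253/2]
after L3 α=1/6: [5407/36, 1367/9, 1769/12]
after L4 α=1/4: [5443/48, 359/3, 2729/16]
rounded: [113, 120, 171]

(2,0) stack=L1,L2,L3,L4; from [0,0,0]:
after L1 α=2/5: [84, 0, 248/5]
after L2 α=1/2: [103, 33, 393/10]
after L3 α=1/2: [327/2, 103, 2713/20]
after L4 α=4/5: [1527/10, 843/5, 13113/100]
rounded: [153, 169, 131]

query (2,0) [L1,L2,L3,L4,L5,L6] — begin 0,0,0
+L1 (α=2/5) → [84, 0, 248/5]
+L2 (α=1/2) → [103, 33, 393/10]
+L3 (α=1/2) → [327/2, 103, 2713/20]
+L4 (α=4/5) → [1527/10, 843/5, 13113/100]
+L5 (α=1/2) → [3307/20, 1453/10, 13713/200]
+L6 (α=4/7) → [14241/140, 10319/70, 185939/1400]
= [102, 147, 133]

at x=1,y=1 over L1,L2,L3,L4,L5,L6:
L1 α=1/2: [79/2, 88, 69]
L2 α=1/2: [379/4, 113, 213/2]
L3 α=3/8: [2735/32, 1189/8, 1647/16]
L4 α=1/5: [3519/40, 1511/10, 1823/20]
L5 α=2/5: [22317/200, 6373/50, 8269/100]
L6 α=4/5: [150317/1000, 43573/250, 102669/500]
rounded: [150, 174, 205]

(0,0) stack=L1,L2,L3,L4,L5,L6; from [0,0,0]:
L1 α=1/3: [128/3, 184/3, 6]
L2 α=1/2: [833/6, 395/3, 253/2]
L3 α=1/6: [5407/36, 1367/9, 1769/12]
L4 α=1/4: [5443/48, 359/3, 2729/16]
L5 α=1/2: [12595/96, 761/6, 6617/32]
L6 α=3/4: [80275/384, 4019/24, 17657/128]
→ [209, 167, 138]


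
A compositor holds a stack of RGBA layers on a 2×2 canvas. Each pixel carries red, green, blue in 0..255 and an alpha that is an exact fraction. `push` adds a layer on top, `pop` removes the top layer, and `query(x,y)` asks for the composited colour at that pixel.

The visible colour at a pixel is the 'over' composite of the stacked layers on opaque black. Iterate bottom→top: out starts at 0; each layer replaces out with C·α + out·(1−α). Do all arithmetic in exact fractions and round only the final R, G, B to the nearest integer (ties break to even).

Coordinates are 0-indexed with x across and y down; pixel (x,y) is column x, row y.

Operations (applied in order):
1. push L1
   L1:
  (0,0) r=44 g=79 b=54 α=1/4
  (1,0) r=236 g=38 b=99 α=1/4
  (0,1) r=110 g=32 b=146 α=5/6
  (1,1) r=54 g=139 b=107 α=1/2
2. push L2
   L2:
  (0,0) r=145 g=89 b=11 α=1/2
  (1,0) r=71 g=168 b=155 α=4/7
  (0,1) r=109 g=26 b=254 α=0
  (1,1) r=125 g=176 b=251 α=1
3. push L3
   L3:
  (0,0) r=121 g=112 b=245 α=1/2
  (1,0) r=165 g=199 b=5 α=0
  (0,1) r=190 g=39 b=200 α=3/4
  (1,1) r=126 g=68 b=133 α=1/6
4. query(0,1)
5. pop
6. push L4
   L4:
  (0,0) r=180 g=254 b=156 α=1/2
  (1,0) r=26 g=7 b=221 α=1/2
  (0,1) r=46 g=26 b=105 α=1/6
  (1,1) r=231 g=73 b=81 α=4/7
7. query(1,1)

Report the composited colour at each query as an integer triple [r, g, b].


(0,1) stack=L1,L2,L3; from [0,0,0]:
+L1 (α=5/6) → [275/3, 80/3, 365/3]
+L2 (α=0) → [275/3, 80/3, 365/3]
+L3 (α=3/4) → [1985/12, 431/12, 2165/12]
→ [165, 36, 180]

at x=1,y=1 over L1,L2,L4:
L1 α=1/2: [27, 139/2, 107/2]
L2 α=1: [125, 176, 251]
L4 α=4/7: [1299/7, 820/7, 1077/7]
= [186, 117, 154]


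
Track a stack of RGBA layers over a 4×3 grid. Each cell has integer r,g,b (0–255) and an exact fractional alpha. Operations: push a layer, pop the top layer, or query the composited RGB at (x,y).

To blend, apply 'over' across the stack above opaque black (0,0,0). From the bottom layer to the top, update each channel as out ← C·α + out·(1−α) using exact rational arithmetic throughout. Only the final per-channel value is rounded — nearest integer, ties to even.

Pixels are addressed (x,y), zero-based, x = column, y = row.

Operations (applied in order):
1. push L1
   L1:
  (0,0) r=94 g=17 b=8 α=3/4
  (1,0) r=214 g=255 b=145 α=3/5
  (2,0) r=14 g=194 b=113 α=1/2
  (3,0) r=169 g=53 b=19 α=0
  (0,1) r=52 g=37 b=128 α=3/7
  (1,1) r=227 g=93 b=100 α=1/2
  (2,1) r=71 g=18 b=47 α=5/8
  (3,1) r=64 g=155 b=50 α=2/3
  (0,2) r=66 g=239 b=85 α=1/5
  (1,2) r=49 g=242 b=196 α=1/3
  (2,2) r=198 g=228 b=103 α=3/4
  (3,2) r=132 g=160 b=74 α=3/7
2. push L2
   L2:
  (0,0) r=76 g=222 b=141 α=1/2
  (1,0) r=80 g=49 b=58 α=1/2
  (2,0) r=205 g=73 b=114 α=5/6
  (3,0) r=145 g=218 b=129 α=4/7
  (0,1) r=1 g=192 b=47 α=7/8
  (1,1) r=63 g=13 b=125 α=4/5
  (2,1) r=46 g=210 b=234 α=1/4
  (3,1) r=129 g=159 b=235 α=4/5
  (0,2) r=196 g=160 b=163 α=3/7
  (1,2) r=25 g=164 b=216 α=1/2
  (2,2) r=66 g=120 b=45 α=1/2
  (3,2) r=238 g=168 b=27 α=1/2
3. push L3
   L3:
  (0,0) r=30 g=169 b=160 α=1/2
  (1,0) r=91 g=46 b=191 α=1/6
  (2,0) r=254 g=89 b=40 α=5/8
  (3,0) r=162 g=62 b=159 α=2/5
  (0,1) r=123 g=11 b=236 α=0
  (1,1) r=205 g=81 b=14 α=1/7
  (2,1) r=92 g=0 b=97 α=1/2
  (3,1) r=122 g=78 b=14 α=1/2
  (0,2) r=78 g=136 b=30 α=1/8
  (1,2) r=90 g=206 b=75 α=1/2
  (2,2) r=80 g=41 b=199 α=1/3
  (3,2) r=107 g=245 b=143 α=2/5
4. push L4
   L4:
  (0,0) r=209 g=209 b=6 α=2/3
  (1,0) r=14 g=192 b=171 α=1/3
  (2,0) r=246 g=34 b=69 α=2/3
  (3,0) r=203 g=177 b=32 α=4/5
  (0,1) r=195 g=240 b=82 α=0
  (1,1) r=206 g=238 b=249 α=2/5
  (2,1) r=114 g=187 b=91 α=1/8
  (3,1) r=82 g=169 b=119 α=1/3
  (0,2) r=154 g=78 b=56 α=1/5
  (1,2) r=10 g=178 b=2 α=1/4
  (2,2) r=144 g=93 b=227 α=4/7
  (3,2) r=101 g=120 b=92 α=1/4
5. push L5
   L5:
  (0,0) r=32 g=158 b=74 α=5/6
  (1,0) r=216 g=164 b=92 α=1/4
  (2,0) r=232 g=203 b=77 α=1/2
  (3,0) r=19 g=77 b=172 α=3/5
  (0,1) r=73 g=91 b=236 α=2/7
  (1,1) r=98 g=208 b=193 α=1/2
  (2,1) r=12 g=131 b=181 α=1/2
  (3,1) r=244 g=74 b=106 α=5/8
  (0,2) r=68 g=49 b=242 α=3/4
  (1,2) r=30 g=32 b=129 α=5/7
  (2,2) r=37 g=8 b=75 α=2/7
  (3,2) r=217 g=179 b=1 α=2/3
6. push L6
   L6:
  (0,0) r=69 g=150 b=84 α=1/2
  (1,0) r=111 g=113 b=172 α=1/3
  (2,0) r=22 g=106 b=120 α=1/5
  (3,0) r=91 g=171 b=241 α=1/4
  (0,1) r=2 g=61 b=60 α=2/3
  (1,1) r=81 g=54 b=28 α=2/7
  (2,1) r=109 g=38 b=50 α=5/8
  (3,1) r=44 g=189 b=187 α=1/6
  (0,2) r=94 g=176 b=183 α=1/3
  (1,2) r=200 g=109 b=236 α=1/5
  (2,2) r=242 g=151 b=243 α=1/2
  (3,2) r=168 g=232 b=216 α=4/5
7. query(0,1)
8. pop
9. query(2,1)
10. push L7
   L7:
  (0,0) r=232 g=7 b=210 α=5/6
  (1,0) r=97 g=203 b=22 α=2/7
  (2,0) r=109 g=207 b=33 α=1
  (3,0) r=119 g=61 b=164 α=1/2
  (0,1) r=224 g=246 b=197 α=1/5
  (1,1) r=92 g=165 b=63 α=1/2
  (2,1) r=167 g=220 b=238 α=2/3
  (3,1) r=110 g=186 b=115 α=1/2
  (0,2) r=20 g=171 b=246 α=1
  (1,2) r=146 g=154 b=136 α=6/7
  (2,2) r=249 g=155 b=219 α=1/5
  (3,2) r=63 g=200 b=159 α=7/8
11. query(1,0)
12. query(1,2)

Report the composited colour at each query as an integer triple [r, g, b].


(0,1) stack=L1,L2,L3,L4,L5,L6; from [0,0,0]:
+L1 (α=3/7) → [156/7, 111/7, 384/7]
+L2 (α=7/8) → [205/56, 9519/56, 2687/56]
+L3 (α=0) → [205/56, 9519/56, 2687/56]
+L4 (α=0) → [205/56, 9519/56, 2687/56]
+L5 (α=2/7) → [9201/392, 57787/392, 39867/392]
+L6 (α=2/3) → [10769/1176, 105611/1176, 28969/392]
= [9, 90, 74]

at x=2,y=1 over L1,L2,L3,L4,L5:
L1 α=5/8: [355/8, 45/4, 235/8]
L2 α=1/4: [1433/32, 975/16, 2577/32]
L3 α=1/2: [4377/64, 975/32, 5681/64]
L4 α=1/8: [37935/512, 12809/256, 45591/512]
L5 α=1/2: [44079/1024, 46345/512, 138263/1024]
→ [43, 91, 135]

query (1,0) [L1,L2,L3,L4,L5,L7] — begin 0,0,0
after L1 α=3/5: [642/5, 153, 87]
after L2 α=1/2: [521/5, 101, 145/2]
after L3 α=1/6: [102, 551/6, 369/4]
after L4 α=1/3: [218/3, 1127/9, 237/2]
after L5 α=1/4: [217/2, 1619/12, 895/8]
after L7 α=2/7: [1473/14, 12967/84, 4827/56]
= [105, 154, 86]

query (1,2) [L1,L2,L3,L4,L5,L7] — begin 0,0,0
L1 α=1/3: [49/3, 242/3, 196/3]
L2 α=1/2: [62/3, 367/3, 422/3]
L3 α=1/2: [166/3, 985/6, 647/6]
L4 α=1/4: [44, 1341/8, 651/8]
L5 α=5/7: [34, 283/4, 3231/28]
L7 α=6/7: [130, 3979/28, 26079/196]
→ [130, 142, 133]


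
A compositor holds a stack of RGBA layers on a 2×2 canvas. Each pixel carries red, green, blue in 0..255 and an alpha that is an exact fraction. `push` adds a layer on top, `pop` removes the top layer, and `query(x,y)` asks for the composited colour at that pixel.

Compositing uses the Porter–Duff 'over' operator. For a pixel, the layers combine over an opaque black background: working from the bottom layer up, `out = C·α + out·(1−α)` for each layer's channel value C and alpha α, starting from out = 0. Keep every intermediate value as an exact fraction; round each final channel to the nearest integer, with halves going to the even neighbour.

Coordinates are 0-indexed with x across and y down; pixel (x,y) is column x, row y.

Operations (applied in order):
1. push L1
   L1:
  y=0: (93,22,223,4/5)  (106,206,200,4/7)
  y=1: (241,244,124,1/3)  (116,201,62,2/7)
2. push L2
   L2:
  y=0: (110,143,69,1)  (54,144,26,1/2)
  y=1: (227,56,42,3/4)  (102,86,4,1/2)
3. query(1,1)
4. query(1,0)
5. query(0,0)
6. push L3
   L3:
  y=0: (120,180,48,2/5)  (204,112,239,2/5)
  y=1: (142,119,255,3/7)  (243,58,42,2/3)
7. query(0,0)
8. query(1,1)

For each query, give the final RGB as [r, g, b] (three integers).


at x=1,y=1 over L1,L2:
L1 α=2/7: [232/7, 402/7, 124/7]
L2 α=1/2: [473/7, 502/7, 76/7]
rounded: [68, 72, 11]

query (1,0) [L1,L2] — begin 0,0,0
+L1 (α=4/7) → [424/7, 824/7, 800/7]
+L2 (α=1/2) → [401/7, 916/7, 491/7]
→ [57, 131, 70]

at x=0,y=0 over L1,L2:
after L1 α=4/5: [372/5, 88/5, 892/5]
after L2 α=1: [110, 143, 69]
→ [110, 143, 69]

query (0,0) [L1,L2,L3] — begin 0,0,0
after L1 α=4/5: [372/5, 88/5, 892/5]
after L2 α=1: [110, 143, 69]
after L3 α=2/5: [114, 789/5, 303/5]
→ [114, 158, 61]

query (1,1) [L1,L2,L3] — begin 0,0,0
after L1 α=2/7: [232/7, 402/7, 124/7]
after L2 α=1/2: [473/7, 502/7, 76/7]
after L3 α=2/3: [3875/21, 438/7, 664/21]
→ [185, 63, 32]


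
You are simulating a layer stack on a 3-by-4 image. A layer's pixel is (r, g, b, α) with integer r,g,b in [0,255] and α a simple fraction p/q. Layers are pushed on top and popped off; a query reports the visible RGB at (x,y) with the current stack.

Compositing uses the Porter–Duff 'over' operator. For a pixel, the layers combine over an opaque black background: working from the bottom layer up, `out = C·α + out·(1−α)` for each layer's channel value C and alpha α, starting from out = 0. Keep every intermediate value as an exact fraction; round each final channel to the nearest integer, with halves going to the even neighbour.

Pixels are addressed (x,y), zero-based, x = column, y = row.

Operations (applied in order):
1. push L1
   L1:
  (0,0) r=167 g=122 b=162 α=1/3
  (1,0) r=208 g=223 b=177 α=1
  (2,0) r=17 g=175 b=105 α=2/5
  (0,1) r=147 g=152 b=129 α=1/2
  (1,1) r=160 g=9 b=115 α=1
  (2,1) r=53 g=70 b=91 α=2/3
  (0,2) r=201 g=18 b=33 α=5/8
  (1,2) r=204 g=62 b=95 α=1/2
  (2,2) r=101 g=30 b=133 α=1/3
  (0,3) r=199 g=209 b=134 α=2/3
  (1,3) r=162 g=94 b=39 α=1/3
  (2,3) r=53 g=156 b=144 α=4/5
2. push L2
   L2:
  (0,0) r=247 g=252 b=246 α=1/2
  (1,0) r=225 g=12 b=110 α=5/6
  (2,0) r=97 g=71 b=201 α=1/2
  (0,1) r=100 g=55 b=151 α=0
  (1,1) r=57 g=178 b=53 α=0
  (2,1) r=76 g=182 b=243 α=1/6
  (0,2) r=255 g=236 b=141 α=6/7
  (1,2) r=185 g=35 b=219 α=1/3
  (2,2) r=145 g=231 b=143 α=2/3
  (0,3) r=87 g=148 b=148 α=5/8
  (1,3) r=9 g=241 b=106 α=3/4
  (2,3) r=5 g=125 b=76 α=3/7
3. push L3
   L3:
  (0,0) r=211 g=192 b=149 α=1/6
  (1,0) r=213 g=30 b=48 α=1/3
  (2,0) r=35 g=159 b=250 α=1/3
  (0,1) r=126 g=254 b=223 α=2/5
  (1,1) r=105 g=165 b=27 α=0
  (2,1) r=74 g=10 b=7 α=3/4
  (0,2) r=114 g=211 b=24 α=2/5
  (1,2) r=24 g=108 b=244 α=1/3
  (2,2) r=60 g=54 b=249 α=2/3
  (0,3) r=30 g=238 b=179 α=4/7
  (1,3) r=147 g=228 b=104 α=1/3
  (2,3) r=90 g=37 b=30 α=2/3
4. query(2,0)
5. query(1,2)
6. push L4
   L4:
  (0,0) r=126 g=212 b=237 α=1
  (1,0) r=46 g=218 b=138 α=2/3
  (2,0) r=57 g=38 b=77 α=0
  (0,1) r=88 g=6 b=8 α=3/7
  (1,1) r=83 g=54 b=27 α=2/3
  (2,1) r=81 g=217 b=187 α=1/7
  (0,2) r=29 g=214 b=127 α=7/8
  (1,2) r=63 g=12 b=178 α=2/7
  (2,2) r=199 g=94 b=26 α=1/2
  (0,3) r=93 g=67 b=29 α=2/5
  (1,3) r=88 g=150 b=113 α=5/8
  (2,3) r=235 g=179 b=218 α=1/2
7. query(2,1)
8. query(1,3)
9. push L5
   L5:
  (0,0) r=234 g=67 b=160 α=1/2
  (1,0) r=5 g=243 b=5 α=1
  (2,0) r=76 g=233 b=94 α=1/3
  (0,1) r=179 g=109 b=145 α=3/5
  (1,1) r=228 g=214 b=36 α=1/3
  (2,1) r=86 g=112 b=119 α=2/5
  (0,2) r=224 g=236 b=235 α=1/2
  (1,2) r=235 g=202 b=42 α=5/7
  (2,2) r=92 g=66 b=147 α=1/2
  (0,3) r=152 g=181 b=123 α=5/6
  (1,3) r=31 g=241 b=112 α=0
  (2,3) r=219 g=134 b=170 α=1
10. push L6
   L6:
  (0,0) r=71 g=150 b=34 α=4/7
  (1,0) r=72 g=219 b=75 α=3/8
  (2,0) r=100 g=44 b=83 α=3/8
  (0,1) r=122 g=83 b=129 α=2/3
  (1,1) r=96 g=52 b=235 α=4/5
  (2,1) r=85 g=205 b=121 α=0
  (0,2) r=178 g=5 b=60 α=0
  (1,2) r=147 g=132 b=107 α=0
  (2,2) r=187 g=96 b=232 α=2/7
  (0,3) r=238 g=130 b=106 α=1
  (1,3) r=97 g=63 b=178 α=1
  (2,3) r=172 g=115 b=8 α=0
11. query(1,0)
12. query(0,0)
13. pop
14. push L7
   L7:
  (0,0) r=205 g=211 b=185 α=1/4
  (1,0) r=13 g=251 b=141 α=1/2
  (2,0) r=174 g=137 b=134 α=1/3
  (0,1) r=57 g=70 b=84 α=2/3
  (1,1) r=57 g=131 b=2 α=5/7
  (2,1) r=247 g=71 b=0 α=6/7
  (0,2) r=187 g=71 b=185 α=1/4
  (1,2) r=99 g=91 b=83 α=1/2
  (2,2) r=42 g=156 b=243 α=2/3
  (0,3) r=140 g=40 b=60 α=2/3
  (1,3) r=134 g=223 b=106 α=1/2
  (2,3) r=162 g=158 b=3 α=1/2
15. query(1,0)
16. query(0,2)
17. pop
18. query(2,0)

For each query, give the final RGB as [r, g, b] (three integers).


at x=2,y=0 over L1,L2,L3:
L1 α=2/5: [34/5, 70, 42]
L2 α=1/2: [519/10, 141/2, 243/2]
L3 α=1/3: [694/15, 100, 493/3]
rounded: [46, 100, 164]

at x=1,y=2 over L1,L2,L3:
after L1 α=1/2: [102, 31, 95/2]
after L2 α=1/3: [389/3, 97/3, 314/3]
after L3 α=1/3: [850/9, 518/9, 1360/9]
= [94, 58, 151]

(2,1) stack=L1,L2,L3,L4; from [0,0,0]:
after L1 α=2/3: [106/3, 140/3, 182/3]
after L2 α=1/6: [379/9, 623/9, 1639/18]
after L3 α=3/4: [2377/36, 893/36, 2017/72]
after L4 α=1/7: [409/6, 2195/42, 4261/84]
= [68, 52, 51]

query (1,3) [L1,L2,L3,L4] — begin 0,0,0
L1 α=1/3: [54, 94/3, 13]
L2 α=3/4: [81/4, 2263/12, 331/4]
L3 α=1/3: [125/2, 3631/18, 539/6]
L4 α=5/8: [1255/16, 8131/48, 1669/16]
rounded: [78, 169, 104]

query (1,0) [L1,L2,L3,L4,L5,L6] — begin 0,0,0
L1 α=1: [208, 223, 177]
L2 α=5/6: [1333/6, 283/6, 727/6]
L3 α=1/3: [1972/9, 373/9, 871/9]
L4 α=2/3: [2800/27, 4297/27, 3355/27]
L5 α=1: [5, 243, 5]
L6 α=3/8: [241/8, 234, 125/4]
→ [30, 234, 31]

query (0,0) [L1,L2,L3,L4,L5,L6] — begin 0,0,0
+L1 (α=1/3) → [167/3, 122/3, 54]
+L2 (α=1/2) → [454/3, 439/3, 150]
+L3 (α=1/6) → [2903/18, 2771/18, 899/6]
+L4 (α=1) → [126, 212, 237]
+L5 (α=1/2) → [180, 279/2, 397/2]
+L6 (α=4/7) → [824/7, 291/2, 209/2]
= [118, 146, 104]

at x=1,y=0 over L1,L2,L3,L4,L5,L7:
L1 α=1: [208, 223, 177]
L2 α=5/6: [1333/6, 283/6, 727/6]
L3 α=1/3: [1972/9, 373/9, 871/9]
L4 α=2/3: [2800/27, 4297/27, 3355/27]
L5 α=1: [5, 243, 5]
L7 α=1/2: [9, 247, 73]
rounded: [9, 247, 73]

query (0,2) [L1,L2,L3,L4,L5,L7] — begin 0,0,0
after L1 α=5/8: [1005/8, 45/4, 165/8]
after L2 α=6/7: [13245/56, 5709/28, 6933/56]
after L3 α=2/5: [52503/280, 28943/140, 23487/280]
after L4 α=7/8: [109343/2240, 238663/1120, 272407/2240]
after L5 α=1/2: [611103/4480, 502983/2240, 798807/4480]
after L7 α=1/4: [2671069/17920, 1667989/8960, 3225221/17920]
→ [149, 186, 180]

at x=2,y=0 over L1,L2,L3,L4,L5:
after L1 α=2/5: [34/5, 70, 42]
after L2 α=1/2: [519/10, 141/2, 243/2]
after L3 α=1/3: [694/15, 100, 493/3]
after L4 α=0: [694/15, 100, 493/3]
after L5 α=1/3: [2528/45, 433/3, 1268/9]
rounded: [56, 144, 141]


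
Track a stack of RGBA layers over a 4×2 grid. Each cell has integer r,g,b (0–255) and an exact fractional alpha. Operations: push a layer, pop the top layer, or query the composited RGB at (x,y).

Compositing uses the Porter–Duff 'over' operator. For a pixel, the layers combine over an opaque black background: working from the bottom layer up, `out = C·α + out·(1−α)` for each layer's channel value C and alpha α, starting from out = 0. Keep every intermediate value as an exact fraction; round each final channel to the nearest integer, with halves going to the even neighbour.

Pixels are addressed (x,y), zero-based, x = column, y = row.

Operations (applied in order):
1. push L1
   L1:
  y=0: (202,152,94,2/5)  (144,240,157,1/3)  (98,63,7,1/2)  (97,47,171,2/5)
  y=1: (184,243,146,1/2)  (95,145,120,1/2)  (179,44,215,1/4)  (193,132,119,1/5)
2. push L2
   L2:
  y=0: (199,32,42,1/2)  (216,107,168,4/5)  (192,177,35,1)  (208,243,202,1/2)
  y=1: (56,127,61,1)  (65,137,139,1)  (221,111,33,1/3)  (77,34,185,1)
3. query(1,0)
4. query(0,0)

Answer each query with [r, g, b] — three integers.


at x=1,y=0 over L1,L2:
+L1 (α=1/3) → [48, 80, 157/3]
+L2 (α=4/5) → [912/5, 508/5, 2173/15]
= [182, 102, 145]

at x=0,y=0 over L1,L2:
after L1 α=2/5: [404/5, 304/5, 188/5]
after L2 α=1/2: [1399/10, 232/5, 199/5]
rounded: [140, 46, 40]


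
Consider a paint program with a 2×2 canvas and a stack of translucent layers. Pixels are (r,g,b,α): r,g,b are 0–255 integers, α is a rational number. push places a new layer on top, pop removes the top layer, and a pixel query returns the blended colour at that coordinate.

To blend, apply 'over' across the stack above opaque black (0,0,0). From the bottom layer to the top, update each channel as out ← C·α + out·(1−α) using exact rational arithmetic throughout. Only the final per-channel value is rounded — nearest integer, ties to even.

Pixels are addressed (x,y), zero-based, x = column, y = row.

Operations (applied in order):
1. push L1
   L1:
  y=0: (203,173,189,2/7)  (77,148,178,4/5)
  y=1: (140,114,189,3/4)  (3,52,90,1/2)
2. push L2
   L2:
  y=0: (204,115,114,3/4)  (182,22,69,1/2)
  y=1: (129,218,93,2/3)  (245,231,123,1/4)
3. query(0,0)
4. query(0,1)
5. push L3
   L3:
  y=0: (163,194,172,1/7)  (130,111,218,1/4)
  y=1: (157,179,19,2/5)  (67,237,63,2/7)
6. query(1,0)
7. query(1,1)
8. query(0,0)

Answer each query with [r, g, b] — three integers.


(0,0) stack=L1,L2; from [0,0,0]:
+L1 (α=2/7) → [58, 346/7, 54]
+L2 (α=3/4) → [335/2, 2761/28, 99]
= [168, 99, 99]

(0,1) stack=L1,L2; from [0,0,0]:
L1 α=3/4: [105, 171/2, 567/4]
L2 α=2/3: [121, 1043/6, 437/4]
→ [121, 174, 109]

at x=1,y=0 over L1,L2,L3:
+L1 (α=4/5) → [308/5, 592/5, 712/5]
+L2 (α=1/2) → [609/5, 351/5, 1057/10]
+L3 (α=1/4) → [2477/20, 402/5, 5351/40]
→ [124, 80, 134]

at x=1,y=1 over L1,L2,L3:
L1 α=1/2: [3/2, 26, 45]
L2 α=1/4: [499/8, 309/4, 129/2]
L3 α=2/7: [3567/56, 3441/28, 897/14]
= [64, 123, 64]

query (0,0) [L1,L2,L3] — begin 0,0,0
L1 α=2/7: [58, 346/7, 54]
L2 α=3/4: [335/2, 2761/28, 99]
L3 α=1/7: [1168/7, 10999/98, 766/7]
= [167, 112, 109]


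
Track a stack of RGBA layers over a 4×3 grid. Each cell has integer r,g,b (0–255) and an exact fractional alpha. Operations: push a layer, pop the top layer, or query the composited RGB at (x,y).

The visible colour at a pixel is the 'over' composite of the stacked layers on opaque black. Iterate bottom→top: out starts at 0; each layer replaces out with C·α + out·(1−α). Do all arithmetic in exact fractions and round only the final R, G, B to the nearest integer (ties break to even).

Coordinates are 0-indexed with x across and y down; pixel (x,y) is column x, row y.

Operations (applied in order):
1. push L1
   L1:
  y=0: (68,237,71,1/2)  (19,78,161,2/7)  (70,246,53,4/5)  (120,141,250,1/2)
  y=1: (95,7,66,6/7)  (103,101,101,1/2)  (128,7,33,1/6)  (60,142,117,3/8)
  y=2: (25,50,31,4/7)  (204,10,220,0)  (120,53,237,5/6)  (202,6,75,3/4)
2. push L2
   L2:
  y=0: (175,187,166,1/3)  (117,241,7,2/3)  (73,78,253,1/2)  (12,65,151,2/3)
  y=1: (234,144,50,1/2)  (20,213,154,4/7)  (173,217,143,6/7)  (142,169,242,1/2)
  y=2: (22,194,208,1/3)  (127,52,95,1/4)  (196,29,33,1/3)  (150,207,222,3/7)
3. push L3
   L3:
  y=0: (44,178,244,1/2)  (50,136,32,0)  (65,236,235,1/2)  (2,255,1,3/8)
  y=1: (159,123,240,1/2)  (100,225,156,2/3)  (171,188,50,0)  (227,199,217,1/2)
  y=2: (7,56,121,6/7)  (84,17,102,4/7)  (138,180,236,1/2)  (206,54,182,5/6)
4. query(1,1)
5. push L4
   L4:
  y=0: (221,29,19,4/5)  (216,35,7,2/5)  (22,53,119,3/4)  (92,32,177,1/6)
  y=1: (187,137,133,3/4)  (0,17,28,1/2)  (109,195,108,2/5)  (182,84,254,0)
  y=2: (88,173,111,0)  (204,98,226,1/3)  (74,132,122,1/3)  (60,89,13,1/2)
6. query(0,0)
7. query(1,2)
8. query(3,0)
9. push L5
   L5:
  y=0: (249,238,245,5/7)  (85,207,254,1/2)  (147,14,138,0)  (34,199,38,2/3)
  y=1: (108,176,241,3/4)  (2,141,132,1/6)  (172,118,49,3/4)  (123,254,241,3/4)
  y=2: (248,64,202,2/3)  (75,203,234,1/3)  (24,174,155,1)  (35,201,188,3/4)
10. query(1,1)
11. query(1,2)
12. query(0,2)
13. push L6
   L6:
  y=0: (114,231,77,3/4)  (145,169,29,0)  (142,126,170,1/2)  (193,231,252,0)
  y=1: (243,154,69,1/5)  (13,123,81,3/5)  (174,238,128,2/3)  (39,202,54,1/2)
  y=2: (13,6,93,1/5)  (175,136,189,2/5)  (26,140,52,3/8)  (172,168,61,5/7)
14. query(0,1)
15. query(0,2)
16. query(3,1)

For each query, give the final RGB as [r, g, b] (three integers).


(1,1) stack=L1,L2,L3; from [0,0,0]:
+L1 (α=1/2) → [103/2, 101/2, 101/2]
+L2 (α=4/7) → [67/2, 2007/14, 1535/14]
+L3 (α=2/3) → [467/6, 2769/14, 5903/42]
rounded: [78, 198, 141]

at x=0,y=0 over L1,L2,L3,L4:
+L1 (α=1/2) → [34, 237/2, 71/2]
+L2 (α=1/3) → [81, 424/3, 79]
+L3 (α=1/2) → [125/2, 479/3, 323/2]
+L4 (α=4/5) → [1893/10, 827/15, 95/2]
→ [189, 55, 48]

query (1,2) [L1,L2,L3,L4] — begin 0,0,0
after L1 α=0: [0, 0, 0]
after L2 α=1/4: [127/4, 13, 95/4]
after L3 α=4/7: [1725/28, 107/7, 1917/28]
after L4 α=1/3: [1527/14, 300/7, 5081/42]
rounded: [109, 43, 121]

(3,0) stack=L1,L2,L3,L4; from [0,0,0]:
+L1 (α=1/2) → [60, 141/2, 125]
+L2 (α=2/3) → [28, 401/6, 427/3]
+L3 (α=3/8) → [73/4, 6595/48, 268/3]
+L4 (α=1/6) → [733/24, 34511/288, 1871/18]
= [31, 120, 104]

(1,1) stack=L1,L2,L3,L4,L5; from [0,0,0]:
L1 α=1/2: [103/2, 101/2, 101/2]
L2 α=4/7: [67/2, 2007/14, 1535/14]
L3 α=2/3: [467/6, 2769/14, 5903/42]
L4 α=1/2: [467/12, 3007/28, 7079/84]
L5 α=1/6: [2359/72, 18983/168, 46483/504]
= [33, 113, 92]

at x=1,y=2 over L1,L2,L3,L4,L5:
L1 α=0: [0, 0, 0]
L2 α=1/4: [127/4, 13, 95/4]
L3 α=4/7: [1725/28, 107/7, 1917/28]
L4 α=1/3: [1527/14, 300/7, 5081/42]
L5 α=1/3: [684/7, 2021/21, 9995/63]
rounded: [98, 96, 159]

query (0,2) [L1,L2,L3,L4,L5] — begin 0,0,0
after L1 α=4/7: [100/7, 200/7, 124/7]
after L2 α=1/3: [118/7, 586/7, 568/7]
after L3 α=6/7: [412/49, 2938/49, 5650/49]
after L4 α=0: [412/49, 2938/49, 5650/49]
after L5 α=2/3: [24716/147, 3070/49, 8482/49]
= [168, 63, 173]

at x=0,y=1 over L1,L2,L3,L4,L5,L6:
after L1 α=6/7: [570/7, 6, 396/7]
after L2 α=1/2: [1104/7, 75, 373/7]
after L3 α=1/2: [2217/14, 99, 2053/14]
after L4 α=3/4: [10071/56, 255/2, 7639/56]
after L5 α=3/4: [28215/224, 1311/8, 48127/224]
after L6 α=1/5: [41823/280, 1619/10, 51991/280]
→ [149, 162, 186]

(0,2) stack=L1,L2,L3,L4,L5,L6; from [0,0,0]:
+L1 (α=4/7) → [100/7, 200/7, 124/7]
+L2 (α=1/3) → [118/7, 586/7, 568/7]
+L3 (α=6/7) → [412/49, 2938/49, 5650/49]
+L4 (α=0) → [412/49, 2938/49, 5650/49]
+L5 (α=2/3) → [24716/147, 3070/49, 8482/49]
+L6 (α=1/5) → [20155/147, 12574/245, 7697/49]
rounded: [137, 51, 157]

at x=3,y=1 over L1,L2,L3,L4,L5,L6:
L1 α=3/8: [45/2, 213/4, 351/8]
L2 α=1/2: [329/4, 889/8, 2287/16]
L3 α=1/2: [1237/8, 2481/16, 5759/32]
L4 α=0: [1237/8, 2481/16, 5759/32]
L5 α=3/4: [4189/32, 14673/64, 28895/128]
L6 α=1/2: [5437/64, 27601/128, 35807/256]
= [85, 216, 140]
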